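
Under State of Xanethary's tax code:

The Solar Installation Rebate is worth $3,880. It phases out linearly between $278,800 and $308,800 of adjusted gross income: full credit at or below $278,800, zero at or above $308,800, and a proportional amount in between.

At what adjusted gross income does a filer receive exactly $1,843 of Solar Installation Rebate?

$1,843 is 1,843/3,880 of the full $3,880, so 2,037/3,880 of the $30,000 range has been used: income = $278,800 + $30,000 × 2,037/3,880 = $294,550.

$294,550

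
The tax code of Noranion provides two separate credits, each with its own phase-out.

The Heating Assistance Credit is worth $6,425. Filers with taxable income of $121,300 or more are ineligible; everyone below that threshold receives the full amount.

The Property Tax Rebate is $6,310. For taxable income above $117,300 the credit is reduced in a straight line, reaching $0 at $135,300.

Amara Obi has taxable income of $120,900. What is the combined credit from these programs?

Heating Assistance Credit: $120,900 is below the $121,300 cutoff, so the full $6,425 applies.
Property Tax Rebate: $120,900 is $3,600 into a $18,000 phase-out range, leaving 14,400/18,000 of the credit: $6,310 × 14,400/18,000 = $5,048.
Total: $6,425 + $5,048 = $11,473.

$11,473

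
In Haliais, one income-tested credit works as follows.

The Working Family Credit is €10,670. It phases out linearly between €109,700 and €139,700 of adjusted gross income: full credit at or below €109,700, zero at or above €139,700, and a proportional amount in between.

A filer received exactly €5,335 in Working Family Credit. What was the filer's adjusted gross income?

€124,700

€5,335 is 5,335/10,670 of the full €10,670, so 5,335/10,670 of the €30,000 range has been used: income = €109,700 + €30,000 × 5,335/10,670 = €124,700.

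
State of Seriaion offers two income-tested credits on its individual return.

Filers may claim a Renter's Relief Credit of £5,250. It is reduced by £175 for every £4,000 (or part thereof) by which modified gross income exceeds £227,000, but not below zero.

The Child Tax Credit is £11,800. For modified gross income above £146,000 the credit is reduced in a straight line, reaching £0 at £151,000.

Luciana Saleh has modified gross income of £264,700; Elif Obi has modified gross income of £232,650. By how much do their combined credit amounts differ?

Luciana (£264,700): Renter's Relief Credit: income exceeds £227,000 by £37,700, which is 10 full-or-partial £4,000 increments; reduction = 10 × £175 = £1,750, leaving £3,500. Child Tax Credit: £264,700 is at or above £151,000, so the credit is £0. total £3,500 + £0 = £3,500
Elif (£232,650): Renter's Relief Credit: income exceeds £227,000 by £5,650, which is 2 full-or-partial £4,000 increments; reduction = 2 × £175 = £350, leaving £4,900. Child Tax Credit: £232,650 is at or above £151,000, so the credit is £0. total £4,900 + £0 = £4,900
Difference: |£3,500 − £4,900| = £1,400.

£1,400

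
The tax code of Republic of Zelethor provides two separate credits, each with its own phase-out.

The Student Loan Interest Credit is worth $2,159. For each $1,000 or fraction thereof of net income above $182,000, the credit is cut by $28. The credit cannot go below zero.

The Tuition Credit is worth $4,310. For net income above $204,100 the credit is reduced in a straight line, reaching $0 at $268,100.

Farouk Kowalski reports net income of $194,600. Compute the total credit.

$6,105

Student Loan Interest Credit: income exceeds $182,000 by $12,600, which is 13 full-or-partial $1,000 increments; reduction = 13 × $28 = $364, leaving $1,795.
Tuition Credit: $194,600 is at or below the $204,100 threshold, so the full $4,310 applies.
Total: $1,795 + $4,310 = $6,105.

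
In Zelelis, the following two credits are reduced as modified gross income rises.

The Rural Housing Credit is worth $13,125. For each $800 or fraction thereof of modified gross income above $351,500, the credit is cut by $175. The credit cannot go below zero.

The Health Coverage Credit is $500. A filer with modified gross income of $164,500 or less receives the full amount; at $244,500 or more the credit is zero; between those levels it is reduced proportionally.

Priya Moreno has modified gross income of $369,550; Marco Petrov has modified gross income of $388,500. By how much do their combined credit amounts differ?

$4,200

Priya ($369,550): Rural Housing Credit: income exceeds $351,500 by $18,050, which is 23 full-or-partial $800 increments; reduction = 23 × $175 = $4,025, leaving $9,100. Health Coverage Credit: $369,550 is at or above $244,500, so the credit is $0. total $9,100 + $0 = $9,100
Marco ($388,500): Rural Housing Credit: income exceeds $351,500 by $37,000, which is 47 full-or-partial $800 increments; reduction = 47 × $175 = $8,225, leaving $4,900. Health Coverage Credit: $388,500 is at or above $244,500, so the credit is $0. total $4,900 + $0 = $4,900
Difference: |$9,100 − $4,900| = $4,200.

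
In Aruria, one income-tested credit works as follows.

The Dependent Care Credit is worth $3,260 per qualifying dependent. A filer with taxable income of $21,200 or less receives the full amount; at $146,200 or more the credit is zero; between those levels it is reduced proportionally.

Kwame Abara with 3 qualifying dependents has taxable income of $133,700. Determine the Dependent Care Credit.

Dependent Care Credit: base = 3 × $3,260 = $9,780. $133,700 is $112,500 into a $125,000 phase-out range, leaving 12,500/125,000 of the credit: $9,780 × 12,500/125,000 = $978.

$978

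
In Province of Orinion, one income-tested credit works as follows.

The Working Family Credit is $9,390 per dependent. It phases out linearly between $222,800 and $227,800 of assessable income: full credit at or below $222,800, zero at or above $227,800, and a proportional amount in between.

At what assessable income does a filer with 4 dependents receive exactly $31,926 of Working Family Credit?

$223,550

Full credit = 4 × $9,390 = $37,560.
$31,926 is 31,926/37,560 of the full $37,560, so 5,634/37,560 of the $5,000 range has been used: income = $222,800 + $5,000 × 5,634/37,560 = $223,550.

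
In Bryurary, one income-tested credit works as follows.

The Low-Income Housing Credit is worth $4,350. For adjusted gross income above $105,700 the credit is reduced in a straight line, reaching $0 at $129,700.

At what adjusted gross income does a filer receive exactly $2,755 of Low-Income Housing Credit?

$2,755 is 2,755/4,350 of the full $4,350, so 1,595/4,350 of the $24,000 range has been used: income = $105,700 + $24,000 × 1,595/4,350 = $114,500.

$114,500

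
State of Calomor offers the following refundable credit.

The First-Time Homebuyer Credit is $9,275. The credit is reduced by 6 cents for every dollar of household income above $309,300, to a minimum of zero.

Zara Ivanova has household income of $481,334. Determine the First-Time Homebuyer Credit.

$0

First-Time Homebuyer Credit: 6% of the $172,034 excess over $309,300 is $10,322.04 ≥ base, so the credit is $0.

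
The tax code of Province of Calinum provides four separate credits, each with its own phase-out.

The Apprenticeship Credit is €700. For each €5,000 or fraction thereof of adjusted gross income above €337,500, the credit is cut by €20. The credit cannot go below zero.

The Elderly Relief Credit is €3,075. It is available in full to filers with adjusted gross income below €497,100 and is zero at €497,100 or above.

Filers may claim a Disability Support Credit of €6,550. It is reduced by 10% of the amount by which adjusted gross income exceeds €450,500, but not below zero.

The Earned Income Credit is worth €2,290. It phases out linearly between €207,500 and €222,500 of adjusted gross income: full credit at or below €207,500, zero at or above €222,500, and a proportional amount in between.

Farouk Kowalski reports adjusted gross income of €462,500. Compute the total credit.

Apprenticeship Credit: income exceeds €337,500 by €125,000, which is 25 full-or-partial €5,000 increments; reduction = 25 × €20 = €500, leaving €200.
Elderly Relief Credit: €462,500 is below the €497,100 cutoff, so the full €3,075 applies.
Disability Support Credit: 10% of the €12,000 excess over €450,500 is €1,200; credit = €6,550 − €1,200 = €5,350.
Earned Income Credit: €462,500 is at or above €222,500, so the credit is €0.
Total: €200 + €3,075 + €5,350 + €0 = €8,625.

€8,625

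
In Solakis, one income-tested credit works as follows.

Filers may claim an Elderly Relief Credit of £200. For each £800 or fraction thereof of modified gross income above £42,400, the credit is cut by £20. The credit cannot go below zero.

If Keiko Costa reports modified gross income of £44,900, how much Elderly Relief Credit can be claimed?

£120

Elderly Relief Credit: income exceeds £42,400 by £2,500, which is 4 full-or-partial £800 increments; reduction = 4 × £20 = £80, leaving £120.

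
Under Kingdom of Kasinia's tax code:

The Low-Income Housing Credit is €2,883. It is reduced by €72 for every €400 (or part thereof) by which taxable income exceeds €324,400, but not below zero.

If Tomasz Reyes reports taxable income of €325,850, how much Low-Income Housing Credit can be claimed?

€2,595

Low-Income Housing Credit: income exceeds €324,400 by €1,450, which is 4 full-or-partial €400 increments; reduction = 4 × €72 = €288, leaving €2,595.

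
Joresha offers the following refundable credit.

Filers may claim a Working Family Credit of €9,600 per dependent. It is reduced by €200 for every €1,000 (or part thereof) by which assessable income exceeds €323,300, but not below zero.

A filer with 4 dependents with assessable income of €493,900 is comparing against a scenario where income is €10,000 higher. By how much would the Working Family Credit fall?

At €493,900 — base = 4 × €9,600 = €38,400. income exceeds €323,300 by €170,600, which is 171 full-or-partial €1,000 increments; reduction = 171 × €200 = €34,200, leaving €4,200.
At €503,900 — base = 4 × €9,600 = €38,400. income exceeds €323,300 by €180,600, which is 181 full-or-partial €1,000 increments; reduction = 181 × €200 = €36,200, leaving €2,200.
Lost: €4,200 − €2,200 = €2,000.

€2,000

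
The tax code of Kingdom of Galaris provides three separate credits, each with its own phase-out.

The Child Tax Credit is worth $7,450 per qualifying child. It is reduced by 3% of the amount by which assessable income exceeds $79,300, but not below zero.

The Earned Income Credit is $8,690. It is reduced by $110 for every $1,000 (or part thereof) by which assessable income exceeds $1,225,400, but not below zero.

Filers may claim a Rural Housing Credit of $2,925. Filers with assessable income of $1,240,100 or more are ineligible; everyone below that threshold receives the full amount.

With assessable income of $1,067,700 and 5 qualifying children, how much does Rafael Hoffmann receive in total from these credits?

$19,213

Child Tax Credit: base = 5 × $7,450 = $37,250. 3% of the $988,400 excess over $79,300 is $29,652; credit = $37,250 − $29,652 = $7,598.
Earned Income Credit: $1,067,700 is at or below the $1,225,400 threshold, so the full $8,690 applies.
Rural Housing Credit: $1,067,700 is below the $1,240,100 cutoff, so the full $2,925 applies.
Total: $7,598 + $8,690 + $2,925 = $19,213.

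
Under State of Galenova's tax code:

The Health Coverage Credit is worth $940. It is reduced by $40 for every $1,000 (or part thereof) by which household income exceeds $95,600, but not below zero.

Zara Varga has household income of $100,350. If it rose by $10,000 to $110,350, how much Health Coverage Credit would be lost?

At $100,350 — income exceeds $95,600 by $4,750, which is 5 full-or-partial $1,000 increments; reduction = 5 × $40 = $200, leaving $740.
At $110,350 — income exceeds $95,600 by $14,750, which is 15 full-or-partial $1,000 increments; reduction = 15 × $40 = $600, leaving $340.
Lost: $740 − $340 = $400.

$400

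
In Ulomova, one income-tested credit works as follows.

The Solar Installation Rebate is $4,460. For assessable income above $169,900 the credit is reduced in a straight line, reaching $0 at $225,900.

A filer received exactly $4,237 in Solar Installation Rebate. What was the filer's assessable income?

$4,237 is 4,237/4,460 of the full $4,460, so 223/4,460 of the $56,000 range has been used: income = $169,900 + $56,000 × 223/4,460 = $172,700.

$172,700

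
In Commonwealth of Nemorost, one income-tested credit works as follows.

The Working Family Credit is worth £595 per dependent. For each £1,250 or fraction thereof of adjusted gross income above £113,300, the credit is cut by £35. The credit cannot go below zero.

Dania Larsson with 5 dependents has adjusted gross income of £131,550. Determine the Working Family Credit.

£2,450

Working Family Credit: base = 5 × £595 = £2,975. income exceeds £113,300 by £18,250, which is 15 full-or-partial £1,250 increments; reduction = 15 × £35 = £525, leaving £2,450.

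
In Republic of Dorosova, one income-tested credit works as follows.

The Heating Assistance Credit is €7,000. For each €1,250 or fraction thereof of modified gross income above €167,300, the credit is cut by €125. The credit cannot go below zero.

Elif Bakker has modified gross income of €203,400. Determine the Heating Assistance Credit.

Heating Assistance Credit: income exceeds €167,300 by €36,100, which is 29 full-or-partial €1,250 increments; reduction = 29 × €125 = €3,625, leaving €3,375.

€3,375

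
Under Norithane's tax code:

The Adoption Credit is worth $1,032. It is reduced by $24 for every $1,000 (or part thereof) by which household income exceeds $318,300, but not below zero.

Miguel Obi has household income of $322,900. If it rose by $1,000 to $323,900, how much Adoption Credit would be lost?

At $322,900 — income exceeds $318,300 by $4,600, which is 5 full-or-partial $1,000 increments; reduction = 5 × $24 = $120, leaving $912.
At $323,900 — income exceeds $318,300 by $5,600, which is 6 full-or-partial $1,000 increments; reduction = 6 × $24 = $144, leaving $888.
Lost: $912 − $888 = $24.

$24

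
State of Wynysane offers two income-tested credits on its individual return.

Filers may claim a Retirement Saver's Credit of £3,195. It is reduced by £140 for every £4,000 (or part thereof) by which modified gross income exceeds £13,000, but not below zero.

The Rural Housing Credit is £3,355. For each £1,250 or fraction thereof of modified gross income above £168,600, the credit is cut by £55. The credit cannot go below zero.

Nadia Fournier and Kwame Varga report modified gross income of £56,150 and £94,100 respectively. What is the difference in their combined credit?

£1,400

Nadia (£56,150): Retirement Saver's Credit: income exceeds £13,000 by £43,150, which is 11 full-or-partial £4,000 increments; reduction = 11 × £140 = £1,540, leaving £1,655. Rural Housing Credit: £56,150 is at or below the £168,600 threshold, so the full £3,355 applies. total £1,655 + £3,355 = £5,010
Kwame (£94,100): Retirement Saver's Credit: income exceeds £13,000 by £81,100, which is 21 full-or-partial £4,000 increments; reduction = 21 × £140 = £2,940, leaving £255. Rural Housing Credit: £94,100 is at or below the £168,600 threshold, so the full £3,355 applies. total £255 + £3,355 = £3,610
Difference: |£5,010 − £3,610| = £1,400.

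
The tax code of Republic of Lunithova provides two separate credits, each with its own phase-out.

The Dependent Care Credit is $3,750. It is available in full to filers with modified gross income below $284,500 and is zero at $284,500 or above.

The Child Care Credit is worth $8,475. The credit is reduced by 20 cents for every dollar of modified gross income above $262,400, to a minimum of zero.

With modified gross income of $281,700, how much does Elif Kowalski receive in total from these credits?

$8,365

Dependent Care Credit: $281,700 is below the $284,500 cutoff, so the full $3,750 applies.
Child Care Credit: 20% of the $19,300 excess over $262,400 is $3,860; credit = $8,475 − $3,860 = $4,615.
Total: $3,750 + $4,615 = $8,365.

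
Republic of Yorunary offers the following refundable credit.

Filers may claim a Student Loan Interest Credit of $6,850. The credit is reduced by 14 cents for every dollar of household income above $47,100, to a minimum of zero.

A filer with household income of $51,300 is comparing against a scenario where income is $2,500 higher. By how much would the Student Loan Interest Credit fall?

At $51,300 — 14% of the $4,200 excess over $47,100 is $588; credit = $6,850 − $588 = $6,262.
At $53,800 — 14% of the $6,700 excess over $47,100 is $938; credit = $6,850 − $938 = $5,912.
Lost: $6,262 − $5,912 = $350.

$350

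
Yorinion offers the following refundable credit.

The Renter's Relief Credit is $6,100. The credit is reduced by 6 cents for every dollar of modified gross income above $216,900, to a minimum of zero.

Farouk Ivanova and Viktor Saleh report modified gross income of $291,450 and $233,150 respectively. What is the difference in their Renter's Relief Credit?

Farouk ($291,450): Renter's Relief Credit: 6% of the $74,550 excess over $216,900 is $4,473; credit = $6,100 − $4,473 = $1,627.
Viktor ($233,150): Renter's Relief Credit: 6% of the $16,250 excess over $216,900 is $975; credit = $6,100 − $975 = $5,125.
Difference: |$1,627 − $5,125| = $3,498.

$3,498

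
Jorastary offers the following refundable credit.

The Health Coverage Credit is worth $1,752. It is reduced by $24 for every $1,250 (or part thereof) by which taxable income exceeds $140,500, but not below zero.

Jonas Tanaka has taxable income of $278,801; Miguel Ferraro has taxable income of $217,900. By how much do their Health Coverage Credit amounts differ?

Jonas ($278,801): Health Coverage Credit: income exceeds $140,500 by $138,301 → 111 increments × $24 = $2,664 ≥ base, so the credit is $0.
Miguel ($217,900): Health Coverage Credit: income exceeds $140,500 by $77,400, which is 62 full-or-partial $1,250 increments; reduction = 62 × $24 = $1,488, leaving $264.
Difference: |$0 − $264| = $264.

$264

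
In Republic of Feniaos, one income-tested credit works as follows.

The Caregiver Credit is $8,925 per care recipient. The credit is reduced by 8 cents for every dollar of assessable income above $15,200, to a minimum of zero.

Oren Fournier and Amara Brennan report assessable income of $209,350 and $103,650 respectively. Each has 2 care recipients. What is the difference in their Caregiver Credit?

Oren ($209,350): Caregiver Credit: base = 2 × $8,925 = $17,850. 8% of the $194,150 excess over $15,200 is $15,532; credit = $17,850 − $15,532 = $2,318.
Amara ($103,650): Caregiver Credit: base = 2 × $8,925 = $17,850. 8% of the $88,450 excess over $15,200 is $7,076; credit = $17,850 − $7,076 = $10,774.
Difference: |$2,318 − $10,774| = $8,456.

$8,456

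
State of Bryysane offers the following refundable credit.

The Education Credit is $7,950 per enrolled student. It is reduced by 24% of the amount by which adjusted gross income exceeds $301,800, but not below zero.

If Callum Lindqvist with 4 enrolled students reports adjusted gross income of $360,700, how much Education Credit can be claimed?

Education Credit: base = 4 × $7,950 = $31,800. 24% of the $58,900 excess over $301,800 is $14,136; credit = $31,800 − $14,136 = $17,664.

$17,664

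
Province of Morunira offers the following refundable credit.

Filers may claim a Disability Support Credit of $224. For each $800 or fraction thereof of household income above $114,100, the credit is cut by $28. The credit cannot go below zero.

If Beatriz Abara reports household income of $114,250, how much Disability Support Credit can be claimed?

Disability Support Credit: income exceeds $114,100 by $150, which is 1 full-or-partial $800 increment; reduction = 1 × $28 = $28, leaving $196.

$196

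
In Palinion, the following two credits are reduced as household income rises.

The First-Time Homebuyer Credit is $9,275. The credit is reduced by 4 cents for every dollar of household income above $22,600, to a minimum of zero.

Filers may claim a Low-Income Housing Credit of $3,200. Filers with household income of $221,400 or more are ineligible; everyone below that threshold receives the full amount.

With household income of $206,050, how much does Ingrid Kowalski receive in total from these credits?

$5,137

First-Time Homebuyer Credit: 4% of the $183,450 excess over $22,600 is $7,338; credit = $9,275 − $7,338 = $1,937.
Low-Income Housing Credit: $206,050 is below the $221,400 cutoff, so the full $3,200 applies.
Total: $1,937 + $3,200 = $5,137.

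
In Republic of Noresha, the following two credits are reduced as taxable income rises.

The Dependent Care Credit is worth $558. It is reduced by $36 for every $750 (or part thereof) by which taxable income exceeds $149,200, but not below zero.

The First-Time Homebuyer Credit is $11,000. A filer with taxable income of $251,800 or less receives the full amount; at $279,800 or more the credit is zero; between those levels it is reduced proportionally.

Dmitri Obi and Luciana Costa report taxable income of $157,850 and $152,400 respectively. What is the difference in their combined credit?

Dmitri ($157,850): Dependent Care Credit: income exceeds $149,200 by $8,650, which is 12 full-or-partial $750 increments; reduction = 12 × $36 = $432, leaving $126. First-Time Homebuyer Credit: $157,850 is at or below the $251,800 threshold, so the full $11,000 applies. total $126 + $11,000 = $11,126
Luciana ($152,400): Dependent Care Credit: income exceeds $149,200 by $3,200, which is 5 full-or-partial $750 increments; reduction = 5 × $36 = $180, leaving $378. First-Time Homebuyer Credit: $152,400 is at or below the $251,800 threshold, so the full $11,000 applies. total $378 + $11,000 = $11,378
Difference: |$11,126 − $11,378| = $252.

$252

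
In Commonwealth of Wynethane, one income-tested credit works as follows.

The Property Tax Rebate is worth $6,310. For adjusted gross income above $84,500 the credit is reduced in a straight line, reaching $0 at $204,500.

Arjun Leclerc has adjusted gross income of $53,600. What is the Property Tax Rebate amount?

Property Tax Rebate: $53,600 is at or below the $84,500 threshold, so the full $6,310 applies.

$6,310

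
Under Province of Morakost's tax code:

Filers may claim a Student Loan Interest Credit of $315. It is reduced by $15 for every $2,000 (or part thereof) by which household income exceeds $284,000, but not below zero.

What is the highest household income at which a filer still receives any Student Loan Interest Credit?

After 20 increments the reduction is 20 × $15 = $300, leaving $15; one more increment wipes it out. Increment 20 ends at excess 20 × $2,000 = $40,000, so the highest qualifying income is $284,000 + $40,000 = $324,000.

$324,000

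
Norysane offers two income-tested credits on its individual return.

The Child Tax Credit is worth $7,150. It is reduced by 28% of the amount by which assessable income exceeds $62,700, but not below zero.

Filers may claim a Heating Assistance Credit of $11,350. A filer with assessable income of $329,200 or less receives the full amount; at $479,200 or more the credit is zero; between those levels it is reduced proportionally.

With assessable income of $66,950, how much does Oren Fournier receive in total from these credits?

$17,310

Child Tax Credit: 28% of the $4,250 excess over $62,700 is $1,190; credit = $7,150 − $1,190 = $5,960.
Heating Assistance Credit: $66,950 is at or below the $329,200 threshold, so the full $11,350 applies.
Total: $5,960 + $11,350 = $17,310.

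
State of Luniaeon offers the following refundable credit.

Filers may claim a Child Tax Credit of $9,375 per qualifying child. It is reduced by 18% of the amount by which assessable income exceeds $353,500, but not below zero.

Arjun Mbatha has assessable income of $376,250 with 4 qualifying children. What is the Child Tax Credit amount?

$33,405

Child Tax Credit: base = 4 × $9,375 = $37,500. 18% of the $22,750 excess over $353,500 is $4,095; credit = $37,500 − $4,095 = $33,405.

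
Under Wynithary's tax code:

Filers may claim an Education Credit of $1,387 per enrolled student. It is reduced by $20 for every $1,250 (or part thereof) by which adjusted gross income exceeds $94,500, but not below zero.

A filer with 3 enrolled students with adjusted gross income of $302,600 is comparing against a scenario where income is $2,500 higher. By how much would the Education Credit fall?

At $302,600 — base = 3 × $1,387 = $4,161. income exceeds $94,500 by $208,100, which is 167 full-or-partial $1,250 increments; reduction = 167 × $20 = $3,340, leaving $821.
At $305,100 — base = 3 × $1,387 = $4,161. income exceeds $94,500 by $210,600, which is 169 full-or-partial $1,250 increments; reduction = 169 × $20 = $3,380, leaving $781.
Lost: $821 − $781 = $40.

$40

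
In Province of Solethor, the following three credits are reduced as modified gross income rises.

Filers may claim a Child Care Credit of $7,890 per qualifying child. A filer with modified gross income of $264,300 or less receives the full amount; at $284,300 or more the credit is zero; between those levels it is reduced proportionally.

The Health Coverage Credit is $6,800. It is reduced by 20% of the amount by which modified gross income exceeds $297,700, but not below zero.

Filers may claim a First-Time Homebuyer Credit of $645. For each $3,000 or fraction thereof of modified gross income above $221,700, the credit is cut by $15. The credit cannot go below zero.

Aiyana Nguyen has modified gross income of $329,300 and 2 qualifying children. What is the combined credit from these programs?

Child Care Credit: base = 2 × $7,890 = $15,780. $329,300 is at or above $284,300, so the credit is $0.
Health Coverage Credit: 20% of the $31,600 excess over $297,700 is $6,320; credit = $6,800 − $6,320 = $480.
First-Time Homebuyer Credit: income exceeds $221,700 by $107,600, which is 36 full-or-partial $3,000 increments; reduction = 36 × $15 = $540, leaving $105.
Total: $0 + $480 + $105 = $585.

$585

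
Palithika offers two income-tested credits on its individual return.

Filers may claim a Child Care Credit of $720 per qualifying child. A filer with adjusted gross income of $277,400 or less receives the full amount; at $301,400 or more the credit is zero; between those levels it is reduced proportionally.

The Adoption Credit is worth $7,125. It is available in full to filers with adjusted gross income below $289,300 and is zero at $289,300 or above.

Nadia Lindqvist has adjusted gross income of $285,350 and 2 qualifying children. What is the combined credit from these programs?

Child Care Credit: base = 2 × $720 = $1,440. $285,350 is $7,950 into a $24,000 phase-out range, leaving 16,050/24,000 of the credit: $1,440 × 16,050/24,000 = $963.
Adoption Credit: $285,350 is below the $289,300 cutoff, so the full $7,125 applies.
Total: $963 + $7,125 = $8,088.

$8,088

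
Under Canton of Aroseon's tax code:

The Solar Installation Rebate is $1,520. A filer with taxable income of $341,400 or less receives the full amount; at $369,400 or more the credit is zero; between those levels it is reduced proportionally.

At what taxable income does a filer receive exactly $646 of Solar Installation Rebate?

$357,500

$646 is 646/1,520 of the full $1,520, so 874/1,520 of the $28,000 range has been used: income = $341,400 + $28,000 × 874/1,520 = $357,500.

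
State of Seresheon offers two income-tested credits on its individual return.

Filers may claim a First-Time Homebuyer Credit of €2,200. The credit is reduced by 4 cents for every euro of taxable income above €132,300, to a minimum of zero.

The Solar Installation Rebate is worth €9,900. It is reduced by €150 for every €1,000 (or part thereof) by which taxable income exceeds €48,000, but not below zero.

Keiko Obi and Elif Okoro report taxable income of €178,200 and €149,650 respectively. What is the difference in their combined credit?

€1,142

Keiko (€178,200): First-Time Homebuyer Credit: 4% of the €45,900 excess over €132,300 is €1,836; credit = €2,200 − €1,836 = €364. Solar Installation Rebate: income exceeds €48,000 by €130,200 → 131 increments × €150 = €19,650 ≥ base, so the credit is €0. total €364 + €0 = €364
Elif (€149,650): First-Time Homebuyer Credit: 4% of the €17,350 excess over €132,300 is €694; credit = €2,200 − €694 = €1,506. Solar Installation Rebate: income exceeds €48,000 by €101,650 → 102 increments × €150 = €15,300 ≥ base, so the credit is €0. total €1,506 + €0 = €1,506
Difference: |€364 − €1,506| = €1,142.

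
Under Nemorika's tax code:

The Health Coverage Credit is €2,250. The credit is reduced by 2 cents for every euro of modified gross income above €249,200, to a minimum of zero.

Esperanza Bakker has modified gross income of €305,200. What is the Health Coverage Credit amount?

Health Coverage Credit: 2% of the €56,000 excess over €249,200 is €1,120; credit = €2,250 − €1,120 = €1,130.

€1,130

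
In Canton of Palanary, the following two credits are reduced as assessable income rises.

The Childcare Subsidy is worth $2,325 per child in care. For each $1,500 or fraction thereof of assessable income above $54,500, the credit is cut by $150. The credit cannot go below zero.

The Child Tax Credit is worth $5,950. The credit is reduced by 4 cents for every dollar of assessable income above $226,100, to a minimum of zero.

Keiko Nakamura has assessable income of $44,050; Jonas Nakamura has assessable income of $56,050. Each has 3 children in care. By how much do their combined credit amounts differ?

$300

Keiko ($44,050): Childcare Subsidy: base = 3 × $2,325 = $6,975. $44,050 is at or below the $54,500 threshold, so the full $6,975 applies. Child Tax Credit: $44,050 is at or below the $226,100 threshold, so the full $5,950 applies. total $6,975 + $5,950 = $12,925
Jonas ($56,050): Childcare Subsidy: base = 3 × $2,325 = $6,975. income exceeds $54,500 by $1,550, which is 2 full-or-partial $1,500 increments; reduction = 2 × $150 = $300, leaving $6,675. Child Tax Credit: $56,050 is at or below the $226,100 threshold, so the full $5,950 applies. total $6,675 + $5,950 = $12,625
Difference: |$12,925 − $12,625| = $300.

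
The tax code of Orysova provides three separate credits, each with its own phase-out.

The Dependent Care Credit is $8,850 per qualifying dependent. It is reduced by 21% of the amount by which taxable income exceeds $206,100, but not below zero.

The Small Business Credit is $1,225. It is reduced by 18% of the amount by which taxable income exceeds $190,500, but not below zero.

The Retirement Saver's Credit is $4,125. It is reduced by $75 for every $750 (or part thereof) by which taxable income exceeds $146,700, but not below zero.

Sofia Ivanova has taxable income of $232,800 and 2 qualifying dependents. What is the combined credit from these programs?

Dependent Care Credit: base = 2 × $8,850 = $17,700. 21% of the $26,700 excess over $206,100 is $5,607; credit = $17,700 − $5,607 = $12,093.
Small Business Credit: 18% of the $42,300 excess over $190,500 is $7,614 ≥ base, so the credit is $0.
Retirement Saver's Credit: income exceeds $146,700 by $86,100 → 115 increments × $75 = $8,625 ≥ base, so the credit is $0.
Total: $12,093 + $0 + $0 = $12,093.

$12,093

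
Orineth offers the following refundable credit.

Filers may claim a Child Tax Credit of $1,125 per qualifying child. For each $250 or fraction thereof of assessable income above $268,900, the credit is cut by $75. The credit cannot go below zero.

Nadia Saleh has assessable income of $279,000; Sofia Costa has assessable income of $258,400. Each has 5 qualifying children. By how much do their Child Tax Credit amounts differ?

$3,075

Nadia ($279,000): Child Tax Credit: base = 5 × $1,125 = $5,625. income exceeds $268,900 by $10,100, which is 41 full-or-partial $250 increments; reduction = 41 × $75 = $3,075, leaving $2,550.
Sofia ($258,400): Child Tax Credit: base = 5 × $1,125 = $5,625. $258,400 is at or below the $268,900 threshold, so the full $5,625 applies.
Difference: |$2,550 − $5,625| = $3,075.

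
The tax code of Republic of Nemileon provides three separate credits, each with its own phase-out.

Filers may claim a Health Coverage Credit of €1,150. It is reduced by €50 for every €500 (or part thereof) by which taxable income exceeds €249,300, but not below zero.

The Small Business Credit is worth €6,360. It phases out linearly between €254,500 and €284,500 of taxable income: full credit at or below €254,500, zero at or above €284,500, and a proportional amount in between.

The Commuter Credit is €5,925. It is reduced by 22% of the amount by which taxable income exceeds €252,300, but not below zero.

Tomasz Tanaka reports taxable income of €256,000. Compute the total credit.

Health Coverage Credit: income exceeds €249,300 by €6,700, which is 14 full-or-partial €500 increments; reduction = 14 × €50 = €700, leaving €450.
Small Business Credit: €256,000 is €1,500 into a €30,000 phase-out range, leaving 28,500/30,000 of the credit: €6,360 × 28,500/30,000 = €6,042.
Commuter Credit: 22% of the €3,700 excess over €252,300 is €814; credit = €5,925 − €814 = €5,111.
Total: €450 + €6,042 + €5,111 = €11,603.

€11,603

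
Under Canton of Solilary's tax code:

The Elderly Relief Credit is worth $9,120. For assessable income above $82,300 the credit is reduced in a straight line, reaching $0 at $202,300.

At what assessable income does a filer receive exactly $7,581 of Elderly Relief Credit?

$7,581 is 7,581/9,120 of the full $9,120, so 1,539/9,120 of the $120,000 range has been used: income = $82,300 + $120,000 × 1,539/9,120 = $102,550.

$102,550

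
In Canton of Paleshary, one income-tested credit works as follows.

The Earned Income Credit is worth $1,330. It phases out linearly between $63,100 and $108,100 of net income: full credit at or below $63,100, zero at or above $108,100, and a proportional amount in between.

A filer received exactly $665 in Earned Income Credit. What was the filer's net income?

$665 is 665/1,330 of the full $1,330, so 665/1,330 of the $45,000 range has been used: income = $63,100 + $45,000 × 665/1,330 = $85,600.

$85,600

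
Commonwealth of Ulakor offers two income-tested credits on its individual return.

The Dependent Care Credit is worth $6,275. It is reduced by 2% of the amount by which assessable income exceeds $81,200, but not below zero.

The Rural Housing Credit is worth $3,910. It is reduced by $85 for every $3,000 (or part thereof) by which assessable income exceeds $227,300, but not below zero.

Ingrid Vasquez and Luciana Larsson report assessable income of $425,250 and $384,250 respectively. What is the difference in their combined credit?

$214

Ingrid ($425,250): Dependent Care Credit: 2% of the $344,050 excess over $81,200 is $6,881 ≥ base, so the credit is $0. Rural Housing Credit: income exceeds $227,300 by $197,950 → 66 increments × $85 = $5,610 ≥ base, so the credit is $0. total $0 + $0 = $0
Luciana ($384,250): Dependent Care Credit: 2% of the $303,050 excess over $81,200 is $6,061; credit = $6,275 − $6,061 = $214. Rural Housing Credit: income exceeds $227,300 by $156,950 → 53 increments × $85 = $4,505 ≥ base, so the credit is $0. total $214 + $0 = $214
Difference: |$0 − $214| = $214.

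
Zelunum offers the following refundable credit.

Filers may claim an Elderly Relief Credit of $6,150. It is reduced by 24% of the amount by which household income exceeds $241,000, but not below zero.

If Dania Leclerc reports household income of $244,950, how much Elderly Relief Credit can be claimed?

Elderly Relief Credit: 24% of the $3,950 excess over $241,000 is $948; credit = $6,150 − $948 = $5,202.

$5,202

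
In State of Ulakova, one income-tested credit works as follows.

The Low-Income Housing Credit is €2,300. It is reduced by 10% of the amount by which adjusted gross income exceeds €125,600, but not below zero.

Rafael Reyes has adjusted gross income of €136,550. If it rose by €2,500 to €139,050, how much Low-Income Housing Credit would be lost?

€250

At €136,550 — 10% of the €10,950 excess over €125,600 is €1,095; credit = €2,300 − €1,095 = €1,205.
At €139,050 — 10% of the €13,450 excess over €125,600 is €1,345; credit = €2,300 − €1,345 = €955.
Lost: €1,205 − €955 = €250.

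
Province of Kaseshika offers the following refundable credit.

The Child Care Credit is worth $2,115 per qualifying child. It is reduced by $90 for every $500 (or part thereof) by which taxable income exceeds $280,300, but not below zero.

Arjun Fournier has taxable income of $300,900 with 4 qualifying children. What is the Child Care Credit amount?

Child Care Credit: base = 4 × $2,115 = $8,460. income exceeds $280,300 by $20,600, which is 42 full-or-partial $500 increments; reduction = 42 × $90 = $3,780, leaving $4,680.

$4,680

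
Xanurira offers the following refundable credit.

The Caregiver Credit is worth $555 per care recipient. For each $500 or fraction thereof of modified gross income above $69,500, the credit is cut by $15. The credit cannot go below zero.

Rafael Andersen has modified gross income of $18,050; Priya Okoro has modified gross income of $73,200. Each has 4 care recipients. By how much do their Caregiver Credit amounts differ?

Rafael ($18,050): Caregiver Credit: base = 4 × $555 = $2,220. $18,050 is at or below the $69,500 threshold, so the full $2,220 applies.
Priya ($73,200): Caregiver Credit: base = 4 × $555 = $2,220. income exceeds $69,500 by $3,700, which is 8 full-or-partial $500 increments; reduction = 8 × $15 = $120, leaving $2,100.
Difference: |$2,220 − $2,100| = $120.

$120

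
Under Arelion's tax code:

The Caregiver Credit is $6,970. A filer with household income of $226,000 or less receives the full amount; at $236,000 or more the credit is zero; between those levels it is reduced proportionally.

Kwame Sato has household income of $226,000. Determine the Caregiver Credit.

Caregiver Credit: $226,000 is at or below the $226,000 threshold, so the full $6,970 applies.

$6,970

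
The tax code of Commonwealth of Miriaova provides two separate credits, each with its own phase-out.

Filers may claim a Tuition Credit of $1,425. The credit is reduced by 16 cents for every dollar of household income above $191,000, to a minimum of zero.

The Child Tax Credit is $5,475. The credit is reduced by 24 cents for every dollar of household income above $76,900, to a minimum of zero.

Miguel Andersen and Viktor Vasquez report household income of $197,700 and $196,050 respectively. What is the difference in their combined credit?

Miguel ($197,700): Tuition Credit: 16% of the $6,700 excess over $191,000 is $1,072; credit = $1,425 − $1,072 = $353. Child Tax Credit: 24% of the $120,800 excess over $76,900 is $28,992 ≥ base, so the credit is $0. total $353 + $0 = $353
Viktor ($196,050): Tuition Credit: 16% of the $5,050 excess over $191,000 is $808; credit = $1,425 − $808 = $617. Child Tax Credit: 24% of the $119,150 excess over $76,900 is $28,596 ≥ base, so the credit is $0. total $617 + $0 = $617
Difference: |$353 − $617| = $264.

$264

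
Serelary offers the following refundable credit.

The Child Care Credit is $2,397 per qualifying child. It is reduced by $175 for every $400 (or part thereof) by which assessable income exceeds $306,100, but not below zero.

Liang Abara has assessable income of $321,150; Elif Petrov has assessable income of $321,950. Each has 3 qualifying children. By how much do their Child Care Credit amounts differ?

Liang ($321,150): Child Care Credit: base = 3 × $2,397 = $7,191. income exceeds $306,100 by $15,050, which is 38 full-or-partial $400 increments; reduction = 38 × $175 = $6,650, leaving $541.
Elif ($321,950): Child Care Credit: base = 3 × $2,397 = $7,191. income exceeds $306,100 by $15,850, which is 40 full-or-partial $400 increments; reduction = 40 × $175 = $7,000, leaving $191.
Difference: |$541 − $191| = $350.

$350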